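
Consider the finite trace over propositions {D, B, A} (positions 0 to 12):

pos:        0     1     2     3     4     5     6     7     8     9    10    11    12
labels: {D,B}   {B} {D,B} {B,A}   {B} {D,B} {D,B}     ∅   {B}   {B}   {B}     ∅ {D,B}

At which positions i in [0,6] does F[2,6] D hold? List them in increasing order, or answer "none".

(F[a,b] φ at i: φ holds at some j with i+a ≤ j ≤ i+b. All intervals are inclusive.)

Evaluate at each i in [0,6]:
  i=0: ✓ (witness j=2)
  i=1: ✓ (witness j=5)
  i=2: ✓ (witness j=5)
  i=3: ✓ (witness j=5)
  i=4: ✓ (witness j=6)
  i=5: ✗ (none in [7,11])
  i=6: ✓ (witness j=12)

0, 1, 2, 3, 4, 6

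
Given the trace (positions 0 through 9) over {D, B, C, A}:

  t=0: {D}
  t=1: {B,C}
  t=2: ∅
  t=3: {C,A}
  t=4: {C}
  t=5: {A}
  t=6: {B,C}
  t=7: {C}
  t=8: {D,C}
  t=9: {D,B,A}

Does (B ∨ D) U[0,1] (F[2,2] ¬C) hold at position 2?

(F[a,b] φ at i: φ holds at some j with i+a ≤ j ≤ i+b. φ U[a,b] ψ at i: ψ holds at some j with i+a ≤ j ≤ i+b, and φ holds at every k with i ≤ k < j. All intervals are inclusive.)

Need some j in [2,3] with F[2,2] ¬C, and (B ∨ D) at every k in [2,j-1].
  j=2: F[2,2] ¬C — fails (none in [4,4]).
  j=3: F[2,2] ¬C holds, but (B ∨ D) fails at k=2 → not this j.
No j in the window works → until fails.

No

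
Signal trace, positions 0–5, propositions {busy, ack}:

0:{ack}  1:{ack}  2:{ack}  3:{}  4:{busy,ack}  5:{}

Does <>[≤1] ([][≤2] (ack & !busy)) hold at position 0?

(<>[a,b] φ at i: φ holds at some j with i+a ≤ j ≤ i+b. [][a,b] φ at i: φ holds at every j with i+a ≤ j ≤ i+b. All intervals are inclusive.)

Check [][≤2] (ack & !busy) at each j in [0,1]:
  j=0: holds on [0,2]
  j=1: fails at 3
Found at j=0 → formula holds.

True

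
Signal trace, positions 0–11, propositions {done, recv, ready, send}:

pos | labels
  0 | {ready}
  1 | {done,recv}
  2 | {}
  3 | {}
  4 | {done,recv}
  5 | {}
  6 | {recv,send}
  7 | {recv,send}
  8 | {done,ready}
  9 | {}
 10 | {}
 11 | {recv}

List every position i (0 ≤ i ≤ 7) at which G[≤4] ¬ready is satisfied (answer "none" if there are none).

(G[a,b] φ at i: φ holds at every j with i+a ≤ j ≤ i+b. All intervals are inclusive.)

1, 2, 3

Evaluate at each i in [0,7]:
  i=0: ✗ (fails at j=0)
  i=1: ✓ (all of [1,5])
  i=2: ✓ (all of [2,6])
  i=3: ✓ (all of [3,7])
  i=4: ✗ (fails at j=8)
  i=5: ✗ (fails at j=8)
  i=6: ✗ (fails at j=8)
  i=7: ✗ (fails at j=8)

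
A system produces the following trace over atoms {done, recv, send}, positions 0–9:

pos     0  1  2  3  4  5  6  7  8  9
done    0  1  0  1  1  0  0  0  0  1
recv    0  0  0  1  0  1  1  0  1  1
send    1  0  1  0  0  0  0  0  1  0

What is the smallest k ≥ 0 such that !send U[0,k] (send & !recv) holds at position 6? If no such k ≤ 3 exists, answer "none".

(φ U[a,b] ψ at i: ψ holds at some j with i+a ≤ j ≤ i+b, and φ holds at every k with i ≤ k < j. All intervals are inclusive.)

Need earliest j ≥ 6 with (send & !recv), and !send at every k in [6,j-1].
  j=6: rhs fails.
  j=7: rhs fails.
  j=8: rhs fails.
  j=9: rhs fails.
No witness within the range → none.

none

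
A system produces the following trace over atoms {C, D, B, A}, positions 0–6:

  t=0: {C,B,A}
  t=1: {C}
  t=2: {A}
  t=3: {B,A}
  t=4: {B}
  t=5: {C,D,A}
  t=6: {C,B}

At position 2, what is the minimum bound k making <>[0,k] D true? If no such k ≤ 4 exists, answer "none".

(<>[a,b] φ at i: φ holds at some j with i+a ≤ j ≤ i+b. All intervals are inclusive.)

Scan j = 2,3,… for D:
  j=2: fails
  j=3: fails
  j=4: fails
  j=5: holds
First hit at j=5, so smallest k = 5-2 = 3.

3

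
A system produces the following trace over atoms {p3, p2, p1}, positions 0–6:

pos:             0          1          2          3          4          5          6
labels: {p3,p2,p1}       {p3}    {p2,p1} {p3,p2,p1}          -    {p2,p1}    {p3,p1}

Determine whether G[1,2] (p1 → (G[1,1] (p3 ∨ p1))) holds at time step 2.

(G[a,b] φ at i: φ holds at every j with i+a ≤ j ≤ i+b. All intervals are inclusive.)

Check (p1 → (G[1,1] (p3 ∨ p1))) at every j in [3,4]:
  j=3: antecedent true; consequent fails at 4 → ✗
  j=4: antecedent false → ✓
Fails at j=3 → formula fails.

Does not hold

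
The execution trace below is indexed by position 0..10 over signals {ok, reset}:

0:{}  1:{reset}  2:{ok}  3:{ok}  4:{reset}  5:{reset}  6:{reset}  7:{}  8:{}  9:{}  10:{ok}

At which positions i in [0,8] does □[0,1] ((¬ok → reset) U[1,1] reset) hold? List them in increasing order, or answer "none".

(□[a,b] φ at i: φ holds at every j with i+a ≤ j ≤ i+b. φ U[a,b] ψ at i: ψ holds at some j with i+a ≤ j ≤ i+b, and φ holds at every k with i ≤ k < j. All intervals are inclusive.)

Evaluate at each i in [0,8]:
  i=0: ✗ (fails at j=0)
  i=1: ✗ (fails at j=1)
  i=2: ✗ (fails at j=2)
  i=3: ✓ (all of [3,4])
  i=4: ✓ (all of [4,5])
  i=5: ✗ (fails at j=6)
  i=6: ✗ (fails at j=6)
  i=7: ✗ (fails at j=7)
  i=8: ✗ (fails at j=8)

3, 4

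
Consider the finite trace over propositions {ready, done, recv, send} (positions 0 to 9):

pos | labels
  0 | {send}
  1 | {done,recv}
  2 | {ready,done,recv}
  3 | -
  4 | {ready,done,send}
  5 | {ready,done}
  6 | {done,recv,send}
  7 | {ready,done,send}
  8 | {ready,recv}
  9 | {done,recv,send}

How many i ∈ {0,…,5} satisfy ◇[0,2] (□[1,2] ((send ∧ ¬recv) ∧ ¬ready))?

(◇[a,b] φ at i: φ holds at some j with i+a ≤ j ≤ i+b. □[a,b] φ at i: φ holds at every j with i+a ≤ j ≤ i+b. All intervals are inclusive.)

0

Evaluate at each i in [0,5]:
  i=0: ✗ (none in [0,2])
  i=1: ✗ (none in [1,3])
  i=2: ✗ (none in [2,4])
  i=3: ✗ (none in [3,5])
  i=4: ✗ (none in [4,6])
  i=5: ✗ (none in [5,7])
Positions where it holds: {} → 0.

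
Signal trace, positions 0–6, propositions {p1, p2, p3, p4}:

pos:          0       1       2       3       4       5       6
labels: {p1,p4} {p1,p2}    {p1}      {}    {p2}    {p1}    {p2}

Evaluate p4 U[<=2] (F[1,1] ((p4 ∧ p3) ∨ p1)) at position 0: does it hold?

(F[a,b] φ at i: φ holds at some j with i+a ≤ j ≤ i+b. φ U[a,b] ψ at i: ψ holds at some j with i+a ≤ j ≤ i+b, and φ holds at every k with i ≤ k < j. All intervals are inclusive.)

Holds

Need some j in [0,2] with F[1,1] ((p4 ∧ p3) ∨ p1), and p4 at every k in [0,j-1].
  j=0: F[1,1] ((p4 ∧ p3) ∨ p1) holds; no prefix to check → satisfied.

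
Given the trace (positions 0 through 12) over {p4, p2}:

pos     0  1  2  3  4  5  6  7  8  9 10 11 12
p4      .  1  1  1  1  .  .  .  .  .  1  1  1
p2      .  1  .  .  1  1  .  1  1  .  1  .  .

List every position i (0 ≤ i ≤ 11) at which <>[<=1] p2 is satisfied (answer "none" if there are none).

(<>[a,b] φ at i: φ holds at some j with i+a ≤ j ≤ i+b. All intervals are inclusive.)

0, 1, 3, 4, 5, 6, 7, 8, 9, 10

Evaluate at each i in [0,11]:
  i=0: ✓ (witness j=1)
  i=1: ✓ (witness j=1)
  i=2: ✗ (none in [2,3])
  i=3: ✓ (witness j=4)
  i=4: ✓ (witness j=4)
  i=5: ✓ (witness j=5)
  i=6: ✓ (witness j=7)
  i=7: ✓ (witness j=7)
  i=8: ✓ (witness j=8)
  i=9: ✓ (witness j=10)
  i=10: ✓ (witness j=10)
  i=11: ✗ (none in [11,12])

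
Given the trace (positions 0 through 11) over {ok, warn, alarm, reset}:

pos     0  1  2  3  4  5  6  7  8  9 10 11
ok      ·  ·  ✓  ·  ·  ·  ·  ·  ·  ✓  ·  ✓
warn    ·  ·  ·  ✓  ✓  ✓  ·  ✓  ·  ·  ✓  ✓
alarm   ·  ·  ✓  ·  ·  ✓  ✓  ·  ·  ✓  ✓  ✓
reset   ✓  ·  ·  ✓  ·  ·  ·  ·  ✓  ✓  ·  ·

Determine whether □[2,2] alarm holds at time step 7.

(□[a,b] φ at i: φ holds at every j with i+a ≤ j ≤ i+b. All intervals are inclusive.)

Check alarm at every j in [9,9]:
  j=9: true
All positions satisfy it → formula holds.

True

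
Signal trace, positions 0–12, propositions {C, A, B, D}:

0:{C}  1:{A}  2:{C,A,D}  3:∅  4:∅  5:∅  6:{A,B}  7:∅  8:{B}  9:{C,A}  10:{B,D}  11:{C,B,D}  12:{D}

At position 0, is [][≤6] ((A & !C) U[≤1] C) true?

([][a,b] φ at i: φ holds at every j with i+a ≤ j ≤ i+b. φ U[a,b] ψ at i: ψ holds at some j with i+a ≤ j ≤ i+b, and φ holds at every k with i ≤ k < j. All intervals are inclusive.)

Check ((A & !C) U[≤1] C) at every j in [0,6]:
  j=0: holds
  j=1: holds
  j=2: holds
  j=3: fails
  j=4: fails
  j=5: fails
  j=6: fails
Fails at j=3 → formula fails.

Does not hold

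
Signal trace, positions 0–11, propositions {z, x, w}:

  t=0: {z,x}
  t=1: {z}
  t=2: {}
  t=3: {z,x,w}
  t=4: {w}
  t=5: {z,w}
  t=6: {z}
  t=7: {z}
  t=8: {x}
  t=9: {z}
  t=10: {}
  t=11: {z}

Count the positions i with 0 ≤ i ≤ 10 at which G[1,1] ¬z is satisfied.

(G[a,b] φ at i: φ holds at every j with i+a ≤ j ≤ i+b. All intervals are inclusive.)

Evaluate at each i in [0,10]:
  i=0: ✗ (fails at j=1)
  i=1: ✓ (all of [2,2])
  i=2: ✗ (fails at j=3)
  i=3: ✓ (all of [4,4])
  i=4: ✗ (fails at j=5)
  i=5: ✗ (fails at j=6)
  i=6: ✗ (fails at j=7)
  i=7: ✓ (all of [8,8])
  i=8: ✗ (fails at j=9)
  i=9: ✓ (all of [10,10])
  i=10: ✗ (fails at j=11)
Positions where it holds: {1, 3, 7, 9} → 4.

4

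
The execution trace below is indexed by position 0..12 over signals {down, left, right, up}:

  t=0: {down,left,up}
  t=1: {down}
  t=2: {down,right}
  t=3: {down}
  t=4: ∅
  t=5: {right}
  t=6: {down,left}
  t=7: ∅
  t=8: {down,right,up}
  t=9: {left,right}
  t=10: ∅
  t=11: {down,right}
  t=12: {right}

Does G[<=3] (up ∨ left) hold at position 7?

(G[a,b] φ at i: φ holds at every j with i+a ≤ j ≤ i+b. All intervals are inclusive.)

No

Check (up ∨ left) at every j in [7,10]:
  j=7: false
  j=8: true
  j=9: true
  j=10: false
Fails at j=7 → formula fails.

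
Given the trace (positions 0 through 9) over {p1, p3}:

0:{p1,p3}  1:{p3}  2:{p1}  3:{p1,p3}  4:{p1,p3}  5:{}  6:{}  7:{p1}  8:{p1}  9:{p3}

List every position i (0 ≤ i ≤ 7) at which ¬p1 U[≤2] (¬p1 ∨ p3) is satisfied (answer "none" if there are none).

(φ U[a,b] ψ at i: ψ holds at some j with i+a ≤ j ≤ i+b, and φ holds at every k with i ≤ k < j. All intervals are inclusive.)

Evaluate at each i in [0,7]:
  i=0: ✓ (rhs at j=0)
  i=1: ✓ (rhs at j=1)
  i=2: ✗ (lhs fails at k=2 before rhs at j=3)
  i=3: ✓ (rhs at j=3)
  i=4: ✓ (rhs at j=4)
  i=5: ✓ (rhs at j=5)
  i=6: ✓ (rhs at j=6)
  i=7: ✗ (lhs fails at k=7 before rhs at j=9)

0, 1, 3, 4, 5, 6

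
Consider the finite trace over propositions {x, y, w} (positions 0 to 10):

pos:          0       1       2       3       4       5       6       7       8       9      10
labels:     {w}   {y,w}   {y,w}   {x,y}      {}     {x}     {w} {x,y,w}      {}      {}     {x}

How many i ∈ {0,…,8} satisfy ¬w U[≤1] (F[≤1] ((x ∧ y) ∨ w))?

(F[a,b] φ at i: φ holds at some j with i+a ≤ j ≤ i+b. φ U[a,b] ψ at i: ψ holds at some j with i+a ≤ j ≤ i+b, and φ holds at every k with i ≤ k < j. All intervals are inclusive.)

Evaluate at each i in [0,8]:
  i=0: ✓ (rhs at j=0)
  i=1: ✓ (rhs at j=1)
  i=2: ✓ (rhs at j=2)
  i=3: ✓ (rhs at j=3)
  i=4: ✓ (rhs at j=5; lhs holds on [4,4])
  i=5: ✓ (rhs at j=5)
  i=6: ✓ (rhs at j=6)
  i=7: ✓ (rhs at j=7)
  i=8: ✗ (no rhs in [8,9])
Positions where it holds: {0, 1, 2, 3, 4, 5, 6, 7} → 8.

8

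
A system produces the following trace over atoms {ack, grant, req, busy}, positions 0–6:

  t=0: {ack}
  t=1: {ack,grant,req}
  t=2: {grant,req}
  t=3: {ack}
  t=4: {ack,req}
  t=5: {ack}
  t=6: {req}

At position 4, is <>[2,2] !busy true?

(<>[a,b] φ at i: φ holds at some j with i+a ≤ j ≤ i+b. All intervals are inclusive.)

Check !busy at each j in [6,6]:
  j=6: true
Found at j=6 → formula holds.

True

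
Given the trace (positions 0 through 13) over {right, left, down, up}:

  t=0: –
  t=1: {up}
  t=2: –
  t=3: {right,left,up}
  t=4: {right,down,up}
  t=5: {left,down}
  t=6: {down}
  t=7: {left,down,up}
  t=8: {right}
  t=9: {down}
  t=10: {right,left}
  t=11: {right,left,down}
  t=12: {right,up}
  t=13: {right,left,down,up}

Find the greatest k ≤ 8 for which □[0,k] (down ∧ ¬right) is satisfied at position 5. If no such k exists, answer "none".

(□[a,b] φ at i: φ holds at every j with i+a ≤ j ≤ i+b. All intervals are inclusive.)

(down ∧ ¬right) must hold from j=5 onward; find where it first fails.
  j=5: holds
  j=6: holds
  j=7: holds
  j=8: fails
Holds on [5,7], so largest k = 2.

2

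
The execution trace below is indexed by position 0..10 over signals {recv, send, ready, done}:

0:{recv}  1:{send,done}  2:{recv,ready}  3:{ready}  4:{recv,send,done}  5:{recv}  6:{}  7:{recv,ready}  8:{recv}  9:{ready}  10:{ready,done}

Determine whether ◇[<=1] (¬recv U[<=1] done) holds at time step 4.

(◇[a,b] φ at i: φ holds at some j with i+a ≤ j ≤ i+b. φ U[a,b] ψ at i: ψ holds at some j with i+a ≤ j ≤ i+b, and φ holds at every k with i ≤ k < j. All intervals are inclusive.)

True

Check (¬recv U[<=1] done) at each j in [4,5]:
  j=4: holds
  j=5: fails
Found at j=4 → formula holds.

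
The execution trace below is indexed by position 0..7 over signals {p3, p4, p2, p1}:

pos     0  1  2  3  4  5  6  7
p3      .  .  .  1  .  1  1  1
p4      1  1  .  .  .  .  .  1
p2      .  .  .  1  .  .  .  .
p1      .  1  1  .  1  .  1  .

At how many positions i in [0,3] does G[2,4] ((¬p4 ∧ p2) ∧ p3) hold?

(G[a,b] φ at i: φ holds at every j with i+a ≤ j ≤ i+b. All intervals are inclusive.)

0

Evaluate at each i in [0,3]:
  i=0: ✗ (fails at j=2)
  i=1: ✗ (fails at j=4)
  i=2: ✗ (fails at j=4)
  i=3: ✗ (fails at j=5)
Positions where it holds: {} → 0.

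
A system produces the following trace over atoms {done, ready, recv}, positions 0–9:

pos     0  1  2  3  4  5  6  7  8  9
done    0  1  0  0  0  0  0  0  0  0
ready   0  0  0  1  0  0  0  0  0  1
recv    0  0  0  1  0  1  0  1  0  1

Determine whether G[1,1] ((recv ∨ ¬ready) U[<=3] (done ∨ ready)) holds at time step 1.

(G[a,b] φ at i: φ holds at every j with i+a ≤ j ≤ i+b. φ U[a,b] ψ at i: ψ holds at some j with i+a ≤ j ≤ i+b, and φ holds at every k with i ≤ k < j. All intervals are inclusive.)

Check ((recv ∨ ¬ready) U[<=3] (done ∨ ready)) at every j in [2,2]:
  j=2: holds
All positions satisfy it → formula holds.

Yes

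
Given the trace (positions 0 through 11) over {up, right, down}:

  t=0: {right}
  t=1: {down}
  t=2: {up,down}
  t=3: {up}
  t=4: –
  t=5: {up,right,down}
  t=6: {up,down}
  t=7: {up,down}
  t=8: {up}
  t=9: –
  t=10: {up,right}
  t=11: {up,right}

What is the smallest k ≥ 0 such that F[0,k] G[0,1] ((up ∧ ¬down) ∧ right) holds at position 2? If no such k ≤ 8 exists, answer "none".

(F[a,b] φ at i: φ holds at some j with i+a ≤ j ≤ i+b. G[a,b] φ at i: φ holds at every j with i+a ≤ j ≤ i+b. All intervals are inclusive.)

Scan j = 2,3,… for G[0,1] ((up ∧ ¬down) ∧ right):
  j=2: fails
  j=3: fails
  j=4: fails
  j=5: fails
  j=6: fails
  j=7: fails
  j=8: fails
  j=9: fails
  j=10: holds
First hit at j=10, so smallest k = 10-2 = 8.

8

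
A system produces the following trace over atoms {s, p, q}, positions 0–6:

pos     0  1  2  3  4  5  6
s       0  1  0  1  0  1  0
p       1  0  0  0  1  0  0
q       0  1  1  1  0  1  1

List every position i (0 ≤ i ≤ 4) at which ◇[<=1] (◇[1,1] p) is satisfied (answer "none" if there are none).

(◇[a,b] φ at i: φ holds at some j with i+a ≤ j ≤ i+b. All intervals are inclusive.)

Evaluate at each i in [0,4]:
  i=0: ✗ (none in [0,1])
  i=1: ✗ (none in [1,2])
  i=2: ✓ (witness j=3)
  i=3: ✓ (witness j=3)
  i=4: ✗ (none in [4,5])

2, 3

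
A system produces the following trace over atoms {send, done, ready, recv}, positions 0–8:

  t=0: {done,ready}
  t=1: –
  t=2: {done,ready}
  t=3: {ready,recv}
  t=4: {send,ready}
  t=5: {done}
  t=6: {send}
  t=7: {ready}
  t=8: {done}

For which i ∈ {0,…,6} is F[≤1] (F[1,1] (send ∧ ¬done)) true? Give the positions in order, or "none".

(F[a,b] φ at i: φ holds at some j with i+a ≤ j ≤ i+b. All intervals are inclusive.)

2, 3, 4, 5

Evaluate at each i in [0,6]:
  i=0: ✗ (none in [0,1])
  i=1: ✗ (none in [1,2])
  i=2: ✓ (witness j=3)
  i=3: ✓ (witness j=3)
  i=4: ✓ (witness j=5)
  i=5: ✓ (witness j=5)
  i=6: ✗ (none in [6,7])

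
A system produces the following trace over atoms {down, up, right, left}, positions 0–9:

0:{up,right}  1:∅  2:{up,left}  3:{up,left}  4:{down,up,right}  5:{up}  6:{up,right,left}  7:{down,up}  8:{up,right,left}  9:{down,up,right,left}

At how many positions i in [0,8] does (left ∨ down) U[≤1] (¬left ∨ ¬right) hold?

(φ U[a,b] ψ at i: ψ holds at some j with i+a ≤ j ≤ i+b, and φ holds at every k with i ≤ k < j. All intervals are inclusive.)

Evaluate at each i in [0,8]:
  i=0: ✓ (rhs at j=0)
  i=1: ✓ (rhs at j=1)
  i=2: ✓ (rhs at j=2)
  i=3: ✓ (rhs at j=3)
  i=4: ✓ (rhs at j=4)
  i=5: ✓ (rhs at j=5)
  i=6: ✓ (rhs at j=7; lhs holds on [6,6])
  i=7: ✓ (rhs at j=7)
  i=8: ✗ (no rhs in [8,9])
Positions where it holds: {0, 1, 2, 3, 4, 5, 6, 7} → 8.

8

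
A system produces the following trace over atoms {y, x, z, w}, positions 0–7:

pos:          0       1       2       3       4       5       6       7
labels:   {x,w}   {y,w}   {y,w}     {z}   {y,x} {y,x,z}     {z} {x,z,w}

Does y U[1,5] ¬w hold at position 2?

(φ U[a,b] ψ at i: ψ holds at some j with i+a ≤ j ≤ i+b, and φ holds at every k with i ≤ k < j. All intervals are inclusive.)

Yes

Need some j in [3,7] with ¬w, and y at every k in [2,j-1].
  j=3: ¬w holds; y holds at every k in [2,2] → satisfied.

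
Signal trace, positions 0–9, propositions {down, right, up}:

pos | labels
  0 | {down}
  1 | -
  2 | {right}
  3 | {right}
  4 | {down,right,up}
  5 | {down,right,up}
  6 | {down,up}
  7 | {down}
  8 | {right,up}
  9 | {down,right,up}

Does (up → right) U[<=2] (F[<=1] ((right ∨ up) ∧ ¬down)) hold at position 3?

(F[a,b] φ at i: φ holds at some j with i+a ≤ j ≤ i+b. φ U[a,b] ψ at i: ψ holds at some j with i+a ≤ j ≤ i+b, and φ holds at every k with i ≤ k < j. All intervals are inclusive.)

Need some j in [3,5] with F[<=1] ((right ∨ up) ∧ ¬down), and (up → right) at every k in [3,j-1].
  j=3: F[<=1] ((right ∨ up) ∧ ¬down) holds; no prefix to check → satisfied.

Holds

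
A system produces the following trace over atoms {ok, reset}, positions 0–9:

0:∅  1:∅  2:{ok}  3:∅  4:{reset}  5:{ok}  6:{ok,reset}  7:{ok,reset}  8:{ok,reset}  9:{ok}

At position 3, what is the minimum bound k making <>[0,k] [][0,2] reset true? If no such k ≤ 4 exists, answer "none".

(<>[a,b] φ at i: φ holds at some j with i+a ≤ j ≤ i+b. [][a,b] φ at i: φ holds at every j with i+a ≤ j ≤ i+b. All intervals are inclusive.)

3

Scan j = 3,4,… for [][0,2] reset:
  j=3: fails
  j=4: fails
  j=5: fails
  j=6: holds
First hit at j=6, so smallest k = 6-3 = 3.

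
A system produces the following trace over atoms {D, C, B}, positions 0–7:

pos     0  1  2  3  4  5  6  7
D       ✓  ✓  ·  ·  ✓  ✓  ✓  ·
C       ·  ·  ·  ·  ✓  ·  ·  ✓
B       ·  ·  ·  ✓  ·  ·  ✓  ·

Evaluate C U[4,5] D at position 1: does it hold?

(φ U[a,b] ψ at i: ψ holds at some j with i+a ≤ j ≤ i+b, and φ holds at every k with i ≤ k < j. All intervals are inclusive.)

Need some j in [5,6] with D, and C at every k in [1,j-1].
  j=5: D holds, but C fails at k=1 → not this j.
  j=6: D holds, but C fails at k=1 → not this j.
No j in the window works → until fails.

No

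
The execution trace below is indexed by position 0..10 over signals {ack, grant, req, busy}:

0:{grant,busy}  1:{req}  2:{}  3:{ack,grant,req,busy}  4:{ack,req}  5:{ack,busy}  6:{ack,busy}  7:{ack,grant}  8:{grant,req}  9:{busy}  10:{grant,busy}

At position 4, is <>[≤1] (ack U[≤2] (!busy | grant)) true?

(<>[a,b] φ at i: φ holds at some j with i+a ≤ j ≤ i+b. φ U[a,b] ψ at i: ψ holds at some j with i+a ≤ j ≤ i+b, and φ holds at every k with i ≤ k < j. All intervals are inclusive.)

True

Check (ack U[≤2] (!busy | grant)) at each j in [4,5]:
  j=4: holds
  j=5: holds
Found at j=4 → formula holds.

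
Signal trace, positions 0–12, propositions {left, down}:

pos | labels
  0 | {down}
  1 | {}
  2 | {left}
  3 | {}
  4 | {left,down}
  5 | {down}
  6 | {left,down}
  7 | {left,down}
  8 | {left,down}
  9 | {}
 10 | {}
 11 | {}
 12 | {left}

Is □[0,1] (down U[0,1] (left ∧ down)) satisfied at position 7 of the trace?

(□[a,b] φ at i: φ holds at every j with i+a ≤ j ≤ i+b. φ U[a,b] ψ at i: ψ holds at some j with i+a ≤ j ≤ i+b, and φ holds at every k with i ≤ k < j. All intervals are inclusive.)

Holds

Check (down U[0,1] (left ∧ down)) at every j in [7,8]:
  j=7: holds
  j=8: holds
All positions satisfy it → formula holds.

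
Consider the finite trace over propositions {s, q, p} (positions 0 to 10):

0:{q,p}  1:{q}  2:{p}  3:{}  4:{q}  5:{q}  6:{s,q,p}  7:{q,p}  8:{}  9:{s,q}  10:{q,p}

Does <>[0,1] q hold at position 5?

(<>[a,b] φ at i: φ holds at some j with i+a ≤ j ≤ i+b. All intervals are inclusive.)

Check q at each j in [5,6]:
  j=5: true
  j=6: true
Found at j=5 → formula holds.

True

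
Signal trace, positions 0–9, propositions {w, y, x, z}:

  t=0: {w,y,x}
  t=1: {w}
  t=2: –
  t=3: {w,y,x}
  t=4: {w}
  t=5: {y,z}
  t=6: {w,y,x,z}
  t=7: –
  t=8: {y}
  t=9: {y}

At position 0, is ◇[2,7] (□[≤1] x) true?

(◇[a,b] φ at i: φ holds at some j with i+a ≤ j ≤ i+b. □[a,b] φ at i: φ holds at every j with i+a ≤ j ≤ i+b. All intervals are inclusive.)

Does not hold

Check □[≤1] x at each j in [2,7]:
  j=2: fails at 2
  j=3: fails at 4
  j=4: fails at 4
  j=5: fails at 5
  j=6: fails at 7
  j=7: fails at 7
No position in the window satisfies it → formula fails.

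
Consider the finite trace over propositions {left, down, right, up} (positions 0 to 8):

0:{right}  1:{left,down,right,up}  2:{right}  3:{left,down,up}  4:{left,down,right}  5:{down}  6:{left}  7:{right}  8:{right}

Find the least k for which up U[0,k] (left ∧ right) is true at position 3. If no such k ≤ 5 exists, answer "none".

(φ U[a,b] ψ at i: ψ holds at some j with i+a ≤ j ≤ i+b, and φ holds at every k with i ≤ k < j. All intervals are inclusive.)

Need earliest j ≥ 3 with (left ∧ right), and up at every k in [3,j-1].
  j=3: rhs fails.
  j=4: rhs holds; lhs holds on [3,3]. k = 1.

1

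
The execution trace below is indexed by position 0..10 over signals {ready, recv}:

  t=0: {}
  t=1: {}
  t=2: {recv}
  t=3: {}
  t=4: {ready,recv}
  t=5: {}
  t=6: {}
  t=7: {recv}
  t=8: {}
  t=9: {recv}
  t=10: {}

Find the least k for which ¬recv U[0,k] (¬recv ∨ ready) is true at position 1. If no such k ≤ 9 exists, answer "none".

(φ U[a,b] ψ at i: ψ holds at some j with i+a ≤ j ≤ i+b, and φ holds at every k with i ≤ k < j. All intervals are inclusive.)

Need earliest j ≥ 1 with (¬recv ∨ ready), and ¬recv at every k in [1,j-1].
  j=1: rhs holds (empty prefix). k = 0.

0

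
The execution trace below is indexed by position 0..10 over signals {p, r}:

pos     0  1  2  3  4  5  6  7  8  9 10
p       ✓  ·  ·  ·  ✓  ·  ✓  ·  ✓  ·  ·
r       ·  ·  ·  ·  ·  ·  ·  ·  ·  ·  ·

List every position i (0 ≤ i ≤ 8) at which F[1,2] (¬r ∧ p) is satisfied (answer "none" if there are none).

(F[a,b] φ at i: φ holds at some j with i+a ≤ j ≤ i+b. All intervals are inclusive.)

Evaluate at each i in [0,8]:
  i=0: ✗ (none in [1,2])
  i=1: ✗ (none in [2,3])
  i=2: ✓ (witness j=4)
  i=3: ✓ (witness j=4)
  i=4: ✓ (witness j=6)
  i=5: ✓ (witness j=6)
  i=6: ✓ (witness j=8)
  i=7: ✓ (witness j=8)
  i=8: ✗ (none in [9,10])

2, 3, 4, 5, 6, 7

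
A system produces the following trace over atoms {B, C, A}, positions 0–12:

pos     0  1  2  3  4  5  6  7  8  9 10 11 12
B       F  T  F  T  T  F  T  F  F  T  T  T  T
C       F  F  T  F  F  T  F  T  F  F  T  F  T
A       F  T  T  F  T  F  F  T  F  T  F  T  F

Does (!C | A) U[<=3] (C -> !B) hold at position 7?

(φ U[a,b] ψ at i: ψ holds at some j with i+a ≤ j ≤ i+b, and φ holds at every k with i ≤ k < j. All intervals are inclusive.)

True

Need some j in [7,10] with (C -> !B), and (!C | A) at every k in [7,j-1].
  j=7: (C -> !B) holds; no prefix to check → satisfied.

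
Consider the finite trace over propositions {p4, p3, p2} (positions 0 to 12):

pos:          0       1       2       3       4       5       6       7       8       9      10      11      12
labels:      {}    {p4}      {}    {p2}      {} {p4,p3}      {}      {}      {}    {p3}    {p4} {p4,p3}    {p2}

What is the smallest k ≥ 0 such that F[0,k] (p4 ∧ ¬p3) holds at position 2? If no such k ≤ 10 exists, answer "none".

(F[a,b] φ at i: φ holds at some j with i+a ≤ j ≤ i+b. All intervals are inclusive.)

8

Scan j = 2,3,… for (p4 ∧ ¬p3):
  j=2: fails
  j=3: fails
  j=4: fails
  j=5: fails
  j=6: fails
  j=7: fails
  j=8: fails
  j=9: fails
  j=10: holds
First hit at j=10, so smallest k = 10-2 = 8.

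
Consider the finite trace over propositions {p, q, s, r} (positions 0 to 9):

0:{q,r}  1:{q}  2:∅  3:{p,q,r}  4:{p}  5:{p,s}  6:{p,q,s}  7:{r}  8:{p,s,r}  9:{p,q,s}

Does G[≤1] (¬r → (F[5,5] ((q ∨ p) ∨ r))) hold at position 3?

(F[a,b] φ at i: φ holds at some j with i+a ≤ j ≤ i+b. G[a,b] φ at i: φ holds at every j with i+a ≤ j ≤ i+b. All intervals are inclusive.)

Check (¬r → (F[5,5] ((q ∨ p) ∨ r))) at every j in [3,4]:
  j=3: antecedent false → ✓
  j=4: antecedent true; consequent holds (witness at 9) → ✓
All positions satisfy it → formula holds.

Holds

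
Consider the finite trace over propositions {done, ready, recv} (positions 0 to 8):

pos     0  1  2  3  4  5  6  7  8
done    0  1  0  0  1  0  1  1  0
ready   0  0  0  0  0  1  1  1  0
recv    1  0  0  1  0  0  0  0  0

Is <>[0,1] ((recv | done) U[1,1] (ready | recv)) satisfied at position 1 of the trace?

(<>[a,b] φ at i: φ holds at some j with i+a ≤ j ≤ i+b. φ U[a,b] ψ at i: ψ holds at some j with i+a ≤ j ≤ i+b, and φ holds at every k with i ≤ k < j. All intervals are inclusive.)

Check ((recv | done) U[1,1] (ready | recv)) at each j in [1,2]:
  j=1: fails
  j=2: fails
No position in the window satisfies it → formula fails.

No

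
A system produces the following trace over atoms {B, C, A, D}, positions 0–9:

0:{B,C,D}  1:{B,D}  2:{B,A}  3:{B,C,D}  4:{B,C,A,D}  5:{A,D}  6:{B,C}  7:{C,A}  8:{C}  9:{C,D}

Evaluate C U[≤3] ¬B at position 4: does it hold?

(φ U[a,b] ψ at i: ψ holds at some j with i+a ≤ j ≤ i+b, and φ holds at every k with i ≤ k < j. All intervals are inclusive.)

Need some j in [4,7] with ¬B, and C at every k in [4,j-1].
  j=4: ¬B false.
  j=5: ¬B holds; C holds at every k in [4,4] → satisfied.

Holds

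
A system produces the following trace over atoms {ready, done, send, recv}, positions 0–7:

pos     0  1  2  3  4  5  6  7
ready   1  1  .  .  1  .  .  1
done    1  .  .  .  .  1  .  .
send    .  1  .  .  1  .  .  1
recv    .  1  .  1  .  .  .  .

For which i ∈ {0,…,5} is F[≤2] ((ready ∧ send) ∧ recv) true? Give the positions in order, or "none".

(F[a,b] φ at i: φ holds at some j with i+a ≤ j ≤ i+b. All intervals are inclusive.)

0, 1

Evaluate at each i in [0,5]:
  i=0: ✓ (witness j=1)
  i=1: ✓ (witness j=1)
  i=2: ✗ (none in [2,4])
  i=3: ✗ (none in [3,5])
  i=4: ✗ (none in [4,6])
  i=5: ✗ (none in [5,7])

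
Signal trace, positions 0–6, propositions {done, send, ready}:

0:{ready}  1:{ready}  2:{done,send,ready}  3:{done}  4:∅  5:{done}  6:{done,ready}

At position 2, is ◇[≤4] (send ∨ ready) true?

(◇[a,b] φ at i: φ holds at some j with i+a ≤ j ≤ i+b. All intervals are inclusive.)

True

Check (send ∨ ready) at each j in [2,6]:
  j=2: true
  j=3: false
  j=4: false
  j=5: false
  j=6: true
Found at j=2 → formula holds.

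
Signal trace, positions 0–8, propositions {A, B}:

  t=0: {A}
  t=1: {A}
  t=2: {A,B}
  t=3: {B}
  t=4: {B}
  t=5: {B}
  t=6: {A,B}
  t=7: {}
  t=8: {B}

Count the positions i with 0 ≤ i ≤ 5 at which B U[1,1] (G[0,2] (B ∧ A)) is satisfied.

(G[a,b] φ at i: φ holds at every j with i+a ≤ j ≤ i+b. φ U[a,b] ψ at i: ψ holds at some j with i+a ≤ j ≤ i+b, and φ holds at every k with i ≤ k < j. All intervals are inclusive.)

0

Evaluate at each i in [0,5]:
  i=0: ✗ (no rhs in [1,1])
  i=1: ✗ (no rhs in [2,2])
  i=2: ✗ (no rhs in [3,3])
  i=3: ✗ (no rhs in [4,4])
  i=4: ✗ (no rhs in [5,5])
  i=5: ✗ (no rhs in [6,6])
Positions where it holds: {} → 0.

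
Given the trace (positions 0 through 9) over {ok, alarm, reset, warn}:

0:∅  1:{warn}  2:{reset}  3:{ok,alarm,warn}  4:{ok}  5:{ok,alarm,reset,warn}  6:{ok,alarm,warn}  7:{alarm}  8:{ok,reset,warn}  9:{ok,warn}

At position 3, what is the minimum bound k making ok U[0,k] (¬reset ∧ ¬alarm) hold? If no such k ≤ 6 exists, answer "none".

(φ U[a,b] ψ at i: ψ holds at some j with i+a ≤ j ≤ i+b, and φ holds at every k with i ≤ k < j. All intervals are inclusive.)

Need earliest j ≥ 3 with (¬reset ∧ ¬alarm), and ok at every k in [3,j-1].
  j=3: rhs fails.
  j=4: rhs holds; lhs holds on [3,3]. k = 1.

1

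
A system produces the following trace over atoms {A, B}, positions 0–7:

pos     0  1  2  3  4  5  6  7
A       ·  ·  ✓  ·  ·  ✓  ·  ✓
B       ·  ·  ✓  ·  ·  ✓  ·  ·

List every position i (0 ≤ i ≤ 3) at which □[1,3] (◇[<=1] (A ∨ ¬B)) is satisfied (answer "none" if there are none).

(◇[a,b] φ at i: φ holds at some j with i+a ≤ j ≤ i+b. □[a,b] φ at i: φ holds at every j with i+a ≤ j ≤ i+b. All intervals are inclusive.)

Evaluate at each i in [0,3]:
  i=0: ✓ (all of [1,3])
  i=1: ✓ (all of [2,4])
  i=2: ✓ (all of [3,5])
  i=3: ✓ (all of [4,6])

0, 1, 2, 3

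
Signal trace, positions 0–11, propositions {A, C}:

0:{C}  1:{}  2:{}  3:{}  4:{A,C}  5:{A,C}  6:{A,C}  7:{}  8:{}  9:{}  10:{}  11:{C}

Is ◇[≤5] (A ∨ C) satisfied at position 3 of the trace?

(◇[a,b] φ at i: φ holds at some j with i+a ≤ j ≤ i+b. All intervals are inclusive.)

True

Check (A ∨ C) at each j in [3,8]:
  j=3: false
  j=4: true
  j=5: true
  j=6: true
  j=7: false
  j=8: false
Found at j=4 → formula holds.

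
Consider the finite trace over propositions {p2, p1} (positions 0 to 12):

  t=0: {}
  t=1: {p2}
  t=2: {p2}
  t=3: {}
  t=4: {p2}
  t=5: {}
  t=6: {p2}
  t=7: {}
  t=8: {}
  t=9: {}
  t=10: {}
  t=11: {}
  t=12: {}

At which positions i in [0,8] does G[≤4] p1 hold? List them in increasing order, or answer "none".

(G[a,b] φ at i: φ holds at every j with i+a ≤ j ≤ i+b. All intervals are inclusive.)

none

Evaluate at each i in [0,8]:
  i=0: ✗ (fails at j=0)
  i=1: ✗ (fails at j=1)
  i=2: ✗ (fails at j=2)
  i=3: ✗ (fails at j=3)
  i=4: ✗ (fails at j=4)
  i=5: ✗ (fails at j=5)
  i=6: ✗ (fails at j=6)
  i=7: ✗ (fails at j=7)
  i=8: ✗ (fails at j=8)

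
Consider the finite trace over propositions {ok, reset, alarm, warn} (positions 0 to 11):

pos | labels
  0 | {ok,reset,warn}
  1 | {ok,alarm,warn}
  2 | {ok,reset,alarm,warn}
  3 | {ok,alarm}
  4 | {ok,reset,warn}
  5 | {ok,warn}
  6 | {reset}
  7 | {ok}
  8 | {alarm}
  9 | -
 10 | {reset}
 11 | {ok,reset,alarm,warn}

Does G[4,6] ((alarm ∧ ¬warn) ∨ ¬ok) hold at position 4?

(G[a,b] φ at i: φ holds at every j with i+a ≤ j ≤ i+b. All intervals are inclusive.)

True

Check ((alarm ∧ ¬warn) ∨ ¬ok) at every j in [8,10]:
  j=8: true
  j=9: true
  j=10: true
All positions satisfy it → formula holds.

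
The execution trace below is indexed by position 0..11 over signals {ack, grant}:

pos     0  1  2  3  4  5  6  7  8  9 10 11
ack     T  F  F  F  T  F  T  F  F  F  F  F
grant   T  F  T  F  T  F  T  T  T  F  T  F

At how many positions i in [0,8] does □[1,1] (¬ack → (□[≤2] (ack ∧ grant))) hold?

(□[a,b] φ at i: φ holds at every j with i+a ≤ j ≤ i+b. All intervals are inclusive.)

2

Evaluate at each i in [0,8]:
  i=0: ✗ (fails at j=1)
  i=1: ✗ (fails at j=2)
  i=2: ✗ (fails at j=3)
  i=3: ✓ (all of [4,4])
  i=4: ✗ (fails at j=5)
  i=5: ✓ (all of [6,6])
  i=6: ✗ (fails at j=7)
  i=7: ✗ (fails at j=8)
  i=8: ✗ (fails at j=9)
Positions where it holds: {3, 5} → 2.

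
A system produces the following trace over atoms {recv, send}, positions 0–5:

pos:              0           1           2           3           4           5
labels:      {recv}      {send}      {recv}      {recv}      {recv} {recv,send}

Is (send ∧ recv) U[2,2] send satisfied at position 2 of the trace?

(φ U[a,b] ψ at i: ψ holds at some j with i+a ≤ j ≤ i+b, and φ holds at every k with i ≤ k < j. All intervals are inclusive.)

Need some j in [4,4] with send, and (send ∧ recv) at every k in [2,j-1].
  j=4: send false.
No j in the window works → until fails.

False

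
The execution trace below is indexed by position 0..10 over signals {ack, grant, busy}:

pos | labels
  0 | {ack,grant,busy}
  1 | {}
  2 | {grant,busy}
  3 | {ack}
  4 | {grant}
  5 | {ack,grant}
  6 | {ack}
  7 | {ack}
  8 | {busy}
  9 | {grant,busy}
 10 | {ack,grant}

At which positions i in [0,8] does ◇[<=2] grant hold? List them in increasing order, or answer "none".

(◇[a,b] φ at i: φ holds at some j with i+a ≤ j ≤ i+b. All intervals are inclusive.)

0, 1, 2, 3, 4, 5, 7, 8

Evaluate at each i in [0,8]:
  i=0: ✓ (witness j=0)
  i=1: ✓ (witness j=2)
  i=2: ✓ (witness j=2)
  i=3: ✓ (witness j=4)
  i=4: ✓ (witness j=4)
  i=5: ✓ (witness j=5)
  i=6: ✗ (none in [6,8])
  i=7: ✓ (witness j=9)
  i=8: ✓ (witness j=9)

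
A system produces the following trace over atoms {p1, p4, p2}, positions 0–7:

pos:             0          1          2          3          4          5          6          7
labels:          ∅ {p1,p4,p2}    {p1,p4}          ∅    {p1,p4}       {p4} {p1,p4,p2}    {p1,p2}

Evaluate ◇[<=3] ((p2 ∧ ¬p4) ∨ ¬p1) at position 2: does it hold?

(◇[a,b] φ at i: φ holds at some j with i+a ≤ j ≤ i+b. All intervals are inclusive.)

Yes

Check ((p2 ∧ ¬p4) ∨ ¬p1) at each j in [2,5]:
  j=2: false
  j=3: true
  j=4: false
  j=5: true
Found at j=3 → formula holds.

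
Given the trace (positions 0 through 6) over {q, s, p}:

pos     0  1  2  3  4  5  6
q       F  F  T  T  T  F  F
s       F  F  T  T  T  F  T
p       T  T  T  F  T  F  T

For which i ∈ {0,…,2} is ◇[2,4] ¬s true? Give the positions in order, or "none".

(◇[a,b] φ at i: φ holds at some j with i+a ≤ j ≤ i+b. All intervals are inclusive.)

Evaluate at each i in [0,2]:
  i=0: ✗ (none in [2,4])
  i=1: ✓ (witness j=5)
  i=2: ✓ (witness j=5)

1, 2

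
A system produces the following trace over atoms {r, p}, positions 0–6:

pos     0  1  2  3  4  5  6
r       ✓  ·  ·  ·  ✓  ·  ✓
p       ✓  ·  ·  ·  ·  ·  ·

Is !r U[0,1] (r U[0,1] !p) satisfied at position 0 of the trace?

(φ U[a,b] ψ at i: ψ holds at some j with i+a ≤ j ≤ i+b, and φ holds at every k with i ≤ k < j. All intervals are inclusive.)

True

Need some j in [0,1] with (r U[0,1] !p), and !r at every k in [0,j-1].
  j=0: (r U[0,1] !p) holds; no prefix to check → satisfied.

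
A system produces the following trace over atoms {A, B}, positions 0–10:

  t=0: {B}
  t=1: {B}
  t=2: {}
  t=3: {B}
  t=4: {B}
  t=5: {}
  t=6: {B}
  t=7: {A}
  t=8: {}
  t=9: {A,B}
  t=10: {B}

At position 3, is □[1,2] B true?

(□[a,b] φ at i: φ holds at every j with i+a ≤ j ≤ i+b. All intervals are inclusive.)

Does not hold

Check B at every j in [4,5]:
  j=4: true
  j=5: false
Fails at j=5 → formula fails.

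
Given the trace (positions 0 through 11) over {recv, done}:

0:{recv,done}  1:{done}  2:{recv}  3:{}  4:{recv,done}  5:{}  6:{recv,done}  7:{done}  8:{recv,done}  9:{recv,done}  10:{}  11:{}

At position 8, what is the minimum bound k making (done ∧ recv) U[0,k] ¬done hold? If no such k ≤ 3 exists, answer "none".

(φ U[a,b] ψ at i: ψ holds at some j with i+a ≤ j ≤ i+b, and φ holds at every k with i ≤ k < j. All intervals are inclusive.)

Need earliest j ≥ 8 with ¬done, and (done ∧ recv) at every k in [8,j-1].
  j=8: rhs fails.
  j=9: rhs fails.
  j=10: rhs holds; lhs holds on [8,9]. k = 2.

2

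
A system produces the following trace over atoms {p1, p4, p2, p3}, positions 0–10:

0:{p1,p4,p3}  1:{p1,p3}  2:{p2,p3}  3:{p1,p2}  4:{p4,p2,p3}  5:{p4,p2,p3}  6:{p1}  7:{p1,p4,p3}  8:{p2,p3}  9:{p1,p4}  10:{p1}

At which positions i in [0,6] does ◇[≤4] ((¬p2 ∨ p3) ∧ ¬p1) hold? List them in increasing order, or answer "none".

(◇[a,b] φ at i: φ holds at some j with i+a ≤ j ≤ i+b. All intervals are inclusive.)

0, 1, 2, 3, 4, 5, 6

Evaluate at each i in [0,6]:
  i=0: ✓ (witness j=2)
  i=1: ✓ (witness j=2)
  i=2: ✓ (witness j=2)
  i=3: ✓ (witness j=4)
  i=4: ✓ (witness j=4)
  i=5: ✓ (witness j=5)
  i=6: ✓ (witness j=8)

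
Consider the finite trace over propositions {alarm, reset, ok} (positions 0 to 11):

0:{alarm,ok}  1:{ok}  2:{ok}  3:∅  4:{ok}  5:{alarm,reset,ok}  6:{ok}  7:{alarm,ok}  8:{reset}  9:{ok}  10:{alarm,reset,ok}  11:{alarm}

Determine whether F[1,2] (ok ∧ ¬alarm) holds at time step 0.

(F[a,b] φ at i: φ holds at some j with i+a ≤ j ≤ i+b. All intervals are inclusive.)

Yes

Check (ok ∧ ¬alarm) at each j in [1,2]:
  j=1: true
  j=2: true
Found at j=1 → formula holds.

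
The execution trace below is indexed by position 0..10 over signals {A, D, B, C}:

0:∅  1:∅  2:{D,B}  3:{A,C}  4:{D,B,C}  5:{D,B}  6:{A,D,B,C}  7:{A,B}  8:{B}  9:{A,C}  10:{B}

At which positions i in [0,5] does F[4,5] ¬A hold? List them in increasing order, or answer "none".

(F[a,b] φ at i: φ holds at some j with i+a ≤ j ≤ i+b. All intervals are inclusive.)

0, 1, 3, 4, 5

Evaluate at each i in [0,5]:
  i=0: ✓ (witness j=4)
  i=1: ✓ (witness j=5)
  i=2: ✗ (none in [6,7])
  i=3: ✓ (witness j=8)
  i=4: ✓ (witness j=8)
  i=5: ✓ (witness j=10)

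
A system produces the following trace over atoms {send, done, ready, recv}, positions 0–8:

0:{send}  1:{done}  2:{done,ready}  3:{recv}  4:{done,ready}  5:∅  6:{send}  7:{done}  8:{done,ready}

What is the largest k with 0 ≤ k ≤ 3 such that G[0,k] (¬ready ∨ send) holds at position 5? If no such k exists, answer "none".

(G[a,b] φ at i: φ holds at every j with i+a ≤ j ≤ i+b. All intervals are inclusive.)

2

(¬ready ∨ send) must hold from j=5 onward; find where it first fails.
  j=5: holds
  j=6: holds
  j=7: holds
  j=8: fails
Holds on [5,7], so largest k = 2.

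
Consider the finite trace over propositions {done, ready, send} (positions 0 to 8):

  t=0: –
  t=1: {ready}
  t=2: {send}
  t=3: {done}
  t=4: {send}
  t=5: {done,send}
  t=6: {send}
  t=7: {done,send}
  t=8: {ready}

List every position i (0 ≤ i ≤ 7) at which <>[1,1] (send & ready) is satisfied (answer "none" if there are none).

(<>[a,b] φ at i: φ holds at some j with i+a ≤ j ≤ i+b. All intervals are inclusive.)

Evaluate at each i in [0,7]:
  i=0: ✗ (none in [1,1])
  i=1: ✗ (none in [2,2])
  i=2: ✗ (none in [3,3])
  i=3: ✗ (none in [4,4])
  i=4: ✗ (none in [5,5])
  i=5: ✗ (none in [6,6])
  i=6: ✗ (none in [7,7])
  i=7: ✗ (none in [8,8])

none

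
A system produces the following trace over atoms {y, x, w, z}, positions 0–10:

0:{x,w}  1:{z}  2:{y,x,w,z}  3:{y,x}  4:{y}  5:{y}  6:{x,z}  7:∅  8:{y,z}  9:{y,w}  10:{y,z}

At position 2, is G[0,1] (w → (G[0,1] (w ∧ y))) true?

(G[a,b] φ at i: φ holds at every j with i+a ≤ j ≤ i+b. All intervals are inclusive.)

No

Check (w → (G[0,1] (w ∧ y))) at every j in [2,3]:
  j=2: antecedent true; consequent fails at 3 → ✗
  j=3: antecedent false → ✓
Fails at j=2 → formula fails.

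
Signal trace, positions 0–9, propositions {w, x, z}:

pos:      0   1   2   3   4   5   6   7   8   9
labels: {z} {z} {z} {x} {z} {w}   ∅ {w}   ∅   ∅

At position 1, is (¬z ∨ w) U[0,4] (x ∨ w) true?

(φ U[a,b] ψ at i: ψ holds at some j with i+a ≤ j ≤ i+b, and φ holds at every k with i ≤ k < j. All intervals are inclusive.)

Does not hold

Need some j in [1,5] with (x ∨ w), and (¬z ∨ w) at every k in [1,j-1].
  j=1: (x ∨ w) false.
  j=2: (x ∨ w) false.
  j=3: (x ∨ w) holds, but (¬z ∨ w) fails at k=1 → not this j.
  j=4: (x ∨ w) false.
  j=5: (x ∨ w) holds, but (¬z ∨ w) fails at k=1 → not this j.
No j in the window works → until fails.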